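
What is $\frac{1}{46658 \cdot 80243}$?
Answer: $\frac{1}{3743977894} \approx 2.671 \cdot 10^{-10}$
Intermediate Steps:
$\frac{1}{46658 \cdot 80243} = \frac{1}{46658} \cdot \frac{1}{80243} = \frac{1}{3743977894}$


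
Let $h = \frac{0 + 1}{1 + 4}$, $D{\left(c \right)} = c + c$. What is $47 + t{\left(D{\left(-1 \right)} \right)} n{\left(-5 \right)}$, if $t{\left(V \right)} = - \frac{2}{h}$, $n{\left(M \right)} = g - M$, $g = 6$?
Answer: $-63$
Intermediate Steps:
$D{\left(c \right)} = 2 c$
$n{\left(M \right)} = 6 - M$
$h = \frac{1}{5}$ ($h = 1 \cdot \frac{1}{5} = \frac{1}{5} \approx 0.2$)
$t{\left(V \right)} = -10$ ($t{\left(V \right)} = - 2 \frac{1}{\frac{1}{5}} = \left(-2\right) 5 = -10$)
$47 + t{\left(D{\left(-1 \right)} \right)} n{\left(-5 \right)} = 47 - 10 \left(6 - -5\right) = 47 - 10 \left(6 + 5\right) = 47 - 110 = -63$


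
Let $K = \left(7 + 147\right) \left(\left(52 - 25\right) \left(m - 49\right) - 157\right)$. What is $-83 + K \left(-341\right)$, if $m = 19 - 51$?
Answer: $123092733$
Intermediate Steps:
$m = -32$ ($m = 19 - 51 = -32$)
$K = -360976$ ($K = \left(7 + 147\right) \left(\left(52 - 25\right) \left(-32 - 49\right) - 157\right) = 154 \left(27 \left(-81\right) - 157\right) = 154 \left(-2187 - 157\right) = 154 \left(-2344\right) = -360976$)
$-83 + K \left(-341\right) = -83 - -123092816 = -83 + 123092816 = 123092733$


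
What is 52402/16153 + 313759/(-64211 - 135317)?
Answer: 5387517129/3222975784 ≈ 1.6716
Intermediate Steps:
52402/16153 + 313759/(-64211 - 135317) = 52402*(1/16153) + 313759/(-199528) = 52402/16153 + 313759*(-1/199528) = 52402/16153 - 313759/199528 = 5387517129/3222975784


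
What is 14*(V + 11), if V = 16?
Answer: 378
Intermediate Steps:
14*(V + 11) = 14*(16 + 11) = 14*27 = 378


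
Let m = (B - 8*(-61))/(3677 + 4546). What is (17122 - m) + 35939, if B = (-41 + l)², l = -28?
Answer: 436315354/8223 ≈ 53060.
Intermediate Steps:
B = 4761 (B = (-41 - 28)² = (-69)² = 4761)
m = 5249/8223 (m = (4761 - 8*(-61))/(3677 + 4546) = (4761 + 488)/8223 = 5249*(1/8223) = 5249/8223 ≈ 0.63833)
(17122 - m) + 35939 = (17122 - 1*5249/8223) + 35939 = (17122 - 5249/8223) + 35939 = 140788957/8223 + 35939 = 436315354/8223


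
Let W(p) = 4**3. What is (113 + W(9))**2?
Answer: 31329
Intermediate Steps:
W(p) = 64
(113 + W(9))**2 = (113 + 64)**2 = 177**2 = 31329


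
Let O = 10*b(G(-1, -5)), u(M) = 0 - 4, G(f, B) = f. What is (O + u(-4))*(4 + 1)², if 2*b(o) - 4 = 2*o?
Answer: 150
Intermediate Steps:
u(M) = -4
b(o) = 2 + o (b(o) = 2 + (2*o)/2 = 2 + o)
O = 10 (O = 10*(2 - 1) = 10*1 = 10)
(O + u(-4))*(4 + 1)² = (10 - 4)*(4 + 1)² = 6*5² = 6*25 = 150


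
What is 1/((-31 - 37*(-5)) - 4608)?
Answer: -1/4454 ≈ -0.00022452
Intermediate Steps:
1/((-31 - 37*(-5)) - 4608) = 1/((-31 + 185) - 4608) = 1/(154 - 4608) = 1/(-4454) = -1/4454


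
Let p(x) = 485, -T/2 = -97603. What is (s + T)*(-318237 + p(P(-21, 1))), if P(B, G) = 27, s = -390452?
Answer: 62039806992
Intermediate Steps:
T = 195206 (T = -2*(-97603) = 195206)
(s + T)*(-318237 + p(P(-21, 1))) = (-390452 + 195206)*(-318237 + 485) = -195246*(-317752) = 62039806992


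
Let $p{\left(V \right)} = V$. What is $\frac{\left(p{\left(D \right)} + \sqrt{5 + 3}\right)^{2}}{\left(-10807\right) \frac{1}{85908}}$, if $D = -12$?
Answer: $- \frac{13058016}{10807} + \frac{4123584 \sqrt{2}}{10807} \approx -668.68$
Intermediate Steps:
$\frac{\left(p{\left(D \right)} + \sqrt{5 + 3}\right)^{2}}{\left(-10807\right) \frac{1}{85908}} = \frac{\left(-12 + \sqrt{5 + 3}\right)^{2}}{\left(-10807\right) \frac{1}{85908}} = \frac{\left(-12 + \sqrt{8}\right)^{2}}{\left(-10807\right) \frac{1}{85908}} = \frac{\left(-12 + 2 \sqrt{2}\right)^{2}}{- \frac{10807}{85908}} = \left(-12 + 2 \sqrt{2}\right)^{2} \left(- \frac{85908}{10807}\right) = - \frac{85908 \left(-12 + 2 \sqrt{2}\right)^{2}}{10807}$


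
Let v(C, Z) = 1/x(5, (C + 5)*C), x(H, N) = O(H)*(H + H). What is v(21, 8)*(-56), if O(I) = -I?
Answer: 28/25 ≈ 1.1200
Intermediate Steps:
x(H, N) = -2*H² (x(H, N) = (-H)*(H + H) = (-H)*(2*H) = -2*H²)
v(C, Z) = -1/50 (v(C, Z) = 1/(-2*5²) = 1/(-2*25) = 1/(-50) = -1/50)
v(21, 8)*(-56) = -1/50*(-56) = 28/25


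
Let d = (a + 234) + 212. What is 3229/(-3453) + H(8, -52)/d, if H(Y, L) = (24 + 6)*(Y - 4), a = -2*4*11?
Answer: -370811/618087 ≈ -0.59993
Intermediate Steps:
a = -88 (a = -8*11 = -88)
H(Y, L) = -120 + 30*Y (H(Y, L) = 30*(-4 + Y) = -120 + 30*Y)
d = 358 (d = (-88 + 234) + 212 = 146 + 212 = 358)
3229/(-3453) + H(8, -52)/d = 3229/(-3453) + (-120 + 30*8)/358 = 3229*(-1/3453) + (-120 + 240)*(1/358) = -3229/3453 + 120*(1/358) = -3229/3453 + 60/179 = -370811/618087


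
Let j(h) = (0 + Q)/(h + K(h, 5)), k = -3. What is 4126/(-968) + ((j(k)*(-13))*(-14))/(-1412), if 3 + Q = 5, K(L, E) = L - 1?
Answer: -721947/170852 ≈ -4.2256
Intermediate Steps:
K(L, E) = -1 + L
Q = 2 (Q = -3 + 5 = 2)
j(h) = 2/(-1 + 2*h) (j(h) = (0 + 2)/(h + (-1 + h)) = 2/(-1 + 2*h))
4126/(-968) + ((j(k)*(-13))*(-14))/(-1412) = 4126/(-968) + (((2/(-1 + 2*(-3)))*(-13))*(-14))/(-1412) = 4126*(-1/968) + (((2/(-1 - 6))*(-13))*(-14))*(-1/1412) = -2063/484 + (((2/(-7))*(-13))*(-14))*(-1/1412) = -2063/484 + (((2*(-⅐))*(-13))*(-14))*(-1/1412) = -2063/484 + (-2/7*(-13)*(-14))*(-1/1412) = -2063/484 + ((26/7)*(-14))*(-1/1412) = -2063/484 - 52*(-1/1412) = -2063/484 + 13/353 = -721947/170852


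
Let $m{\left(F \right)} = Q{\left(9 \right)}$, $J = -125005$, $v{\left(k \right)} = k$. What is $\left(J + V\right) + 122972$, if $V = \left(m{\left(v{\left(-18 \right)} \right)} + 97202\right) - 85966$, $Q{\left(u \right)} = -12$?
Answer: $9191$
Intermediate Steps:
$m{\left(F \right)} = -12$
$V = 11224$ ($V = \left(-12 + 97202\right) - 85966 = 97190 - 85966 = 11224$)
$\left(J + V\right) + 122972 = \left(-125005 + 11224\right) + 122972 = -113781 + 122972 = 9191$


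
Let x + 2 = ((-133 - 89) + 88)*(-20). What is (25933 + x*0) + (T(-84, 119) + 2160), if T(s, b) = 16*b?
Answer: 29997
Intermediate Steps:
x = 2678 (x = -2 + ((-133 - 89) + 88)*(-20) = -2 + (-222 + 88)*(-20) = -2 - 134*(-20) = -2 + 2680 = 2678)
(25933 + x*0) + (T(-84, 119) + 2160) = (25933 + 2678*0) + (16*119 + 2160) = (25933 + 0) + (1904 + 2160) = 25933 + 4064 = 29997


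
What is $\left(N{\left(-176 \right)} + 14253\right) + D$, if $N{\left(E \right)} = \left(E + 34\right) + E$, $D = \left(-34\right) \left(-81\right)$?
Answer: $16689$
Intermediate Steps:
$D = 2754$
$N{\left(E \right)} = 34 + 2 E$ ($N{\left(E \right)} = \left(34 + E\right) + E = 34 + 2 E$)
$\left(N{\left(-176 \right)} + 14253\right) + D = \left(\left(34 + 2 \left(-176\right)\right) + 14253\right) + 2754 = \left(\left(34 - 352\right) + 14253\right) + 2754 = \left(-318 + 14253\right) + 2754 = 13935 + 2754 = 16689$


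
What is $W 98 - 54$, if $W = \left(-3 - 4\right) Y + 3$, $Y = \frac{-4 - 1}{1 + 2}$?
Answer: $\frac{4150}{3} \approx 1383.3$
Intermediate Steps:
$Y = - \frac{5}{3} \approx -1.6667$
$W = \frac{44}{3}$ ($W = \left(-3 - 4\right) \left(- \frac{5}{3}\right) + 3 = \left(-7\right) \left(- \frac{5}{3}\right) + 3 = \frac{35}{3} + 3 = \frac{44}{3} \approx 14.667$)
$W 98 - 54 = \frac{44}{3} \cdot 98 - 54 = \frac{4312}{3} - 54 = \frac{4150}{3}$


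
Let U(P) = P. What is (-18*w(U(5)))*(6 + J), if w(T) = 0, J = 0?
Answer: 0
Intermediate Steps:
(-18*w(U(5)))*(6 + J) = (-18*0)*(6 + 0) = 0*6 = 0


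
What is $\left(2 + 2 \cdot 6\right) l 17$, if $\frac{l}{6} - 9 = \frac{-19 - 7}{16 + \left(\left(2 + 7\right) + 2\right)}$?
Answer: $\frac{103292}{9} \approx 11477.0$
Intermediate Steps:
$l = \frac{434}{9}$ ($l = 54 + 6 \frac{-19 - 7}{16 + \left(\left(2 + 7\right) + 2\right)} = 54 + 6 \left(- \frac{26}{16 + \left(9 + 2\right)}\right) = 54 + 6 \left(- \frac{26}{16 + 11}\right) = 54 + 6 \left(- \frac{26}{27}\right) = 54 - \frac{52}{9} = \frac{434}{9} \approx 48.222$)
$\left(2 + 2 \cdot 6\right) l 17 = \left(2 + 2 \cdot 6\right) \frac{434}{9} \cdot 17 = \left(2 + 12\right) \frac{434}{9} \cdot 17 = 14 \cdot \frac{434}{9} \cdot 17 = \frac{6076}{9} \cdot 17 = \frac{103292}{9}$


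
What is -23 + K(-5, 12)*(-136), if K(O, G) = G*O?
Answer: 8137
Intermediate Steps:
-23 + K(-5, 12)*(-136) = -23 + (12*(-5))*(-136) = -23 - 60*(-136) = -23 + 8160 = 8137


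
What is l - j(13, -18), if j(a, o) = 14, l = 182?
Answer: 168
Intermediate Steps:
l - j(13, -18) = 182 - 1*14 = 182 - 14 = 168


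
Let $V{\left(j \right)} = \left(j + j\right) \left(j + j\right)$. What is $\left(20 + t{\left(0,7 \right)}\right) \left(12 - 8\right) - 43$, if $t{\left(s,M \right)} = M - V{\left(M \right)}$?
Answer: $-719$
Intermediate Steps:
$V{\left(j \right)} = 4 j^{2}$ ($V{\left(j \right)} = 2 j 2 j = 4 j^{2}$)
$t{\left(s,M \right)} = M - 4 M^{2}$
$\left(20 + t{\left(0,7 \right)}\right) \left(12 - 8\right) - 43 = \left(20 + 7 \left(1 - 28\right)\right) \left(12 - 8\right) - 43 = \left(20 + 7 \left(1 - 28\right)\right) \left(12 - 8\right) + \left(-44 + 1\right) = \left(20 + 7 \left(-27\right)\right) 4 - 43 = \left(20 - 189\right) 4 - 43 = \left(-169\right) 4 - 43 = -676 - 43 = -719$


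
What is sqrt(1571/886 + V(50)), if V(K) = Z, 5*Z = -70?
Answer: I*sqrt(9598038)/886 ≈ 3.4967*I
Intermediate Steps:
Z = -14 (Z = (1/5)*(-70) = -14)
V(K) = -14
sqrt(1571/886 + V(50)) = sqrt(1571/886 - 14) = sqrt(-10833/886) = I*sqrt(9598038)/886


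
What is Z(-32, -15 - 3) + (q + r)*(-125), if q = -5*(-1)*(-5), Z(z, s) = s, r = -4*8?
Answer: 7107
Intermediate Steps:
r = -32
q = -25 (q = 5*(-5) = -25)
Z(-32, -15 - 3) + (q + r)*(-125) = (-15 - 3) + (-25 - 32)*(-125) = -18 - 57*(-125) = -18 + 7125 = 7107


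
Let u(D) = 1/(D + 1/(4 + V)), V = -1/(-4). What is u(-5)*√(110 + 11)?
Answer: -187/81 ≈ -2.3086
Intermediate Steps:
V = ¼ (V = -1*(-¼) = ¼ ≈ 0.25000)
u(D) = 1/(4/17 + D) (u(D) = 1/(D + 1/(4 + ¼)) = 1/(D + 1/(17/4)) = 1/(D + 4/17) = 1/(4/17 + D))
u(-5)*√(110 + 11) = (17/(4 + 17*(-5)))*√(110 + 11) = (17/(4 - 85))*√121 = (17/(-81))*11 = (17*(-1/81))*11 = -17/81*11 = -187/81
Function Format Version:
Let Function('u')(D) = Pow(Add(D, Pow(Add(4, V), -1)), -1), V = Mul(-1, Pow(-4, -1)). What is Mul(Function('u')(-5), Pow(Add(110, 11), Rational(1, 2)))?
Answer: Rational(-187, 81) ≈ -2.3086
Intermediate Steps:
V = Rational(1, 4) (V = Mul(-1, Rational(-1, 4)) = Rational(1, 4) ≈ 0.25000)
Function('u')(D) = Pow(Add(Rational(4, 17), D), -1) (Function('u')(D) = Pow(Add(D, Pow(Add(4, Rational(1, 4)), -1)), -1) = Pow(Add(D, Pow(Rational(17, 4), -1)), -1) = Pow(Add(D, Rational(4, 17)), -1) = Pow(Add(Rational(4, 17), D), -1))
Mul(Function('u')(-5), Pow(Add(110, 11), Rational(1, 2))) = Mul(Mul(17, Pow(Add(4, Mul(17, -5)), -1)), Pow(Add(110, 11), Rational(1, 2))) = Mul(Mul(17, Pow(Add(4, -85), -1)), Pow(121, Rational(1, 2))) = Mul(Mul(17, Pow(-81, -1)), 11) = Mul(Mul(17, Rational(-1, 81)), 11) = Mul(Rational(-17, 81), 11) = Rational(-187, 81)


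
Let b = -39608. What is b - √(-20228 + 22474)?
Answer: -39608 - √2246 ≈ -39655.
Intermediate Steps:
b - √(-20228 + 22474) = -39608 - √(-20228 + 22474) = -39608 - √2246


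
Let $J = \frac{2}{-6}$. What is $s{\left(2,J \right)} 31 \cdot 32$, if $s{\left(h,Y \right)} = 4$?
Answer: $3968$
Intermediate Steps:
$J = - \frac{1}{3}$ ($J = 2 \left(- \frac{1}{6}\right) = - \frac{1}{3} \approx -0.33333$)
$s{\left(2,J \right)} 31 \cdot 32 = 4 \cdot 31 \cdot 32 = 124 \cdot 32 = 3968$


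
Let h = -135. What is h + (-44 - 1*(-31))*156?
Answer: -2163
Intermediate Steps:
h + (-44 - 1*(-31))*156 = -135 + (-44 - 1*(-31))*156 = -135 + (-44 + 31)*156 = -135 - 13*156 = -135 - 2028 = -2163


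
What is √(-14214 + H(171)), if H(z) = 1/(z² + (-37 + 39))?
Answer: I*√12155145409243/29243 ≈ 119.22*I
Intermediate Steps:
H(z) = 1/(2 + z²) (H(z) = 1/(z² + 2) = 1/(2 + z²))
√(-14214 + H(171)) = √(-14214 + 1/(2 + 171²)) = √(-14214 + 1/(2 + 29241)) = √(-14214 + 1/29243) = √(-415660001/29243) = I*√12155145409243/29243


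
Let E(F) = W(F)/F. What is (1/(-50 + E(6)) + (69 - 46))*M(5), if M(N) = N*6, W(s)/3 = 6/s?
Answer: 22750/33 ≈ 689.39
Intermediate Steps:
W(s) = 18/s (W(s) = 3*(6/s) = 18/s)
M(N) = 6*N
E(F) = 18/F² (E(F) = (18/F)/F = 18/F²)
(1/(-50 + E(6)) + (69 - 46))*M(5) = (1/(-50 + 18/6²) + (69 - 46))*(6*5) = (1/(-50 + 18*(1/36)) + 23)*30 = (1/(-50 + ½) + 23)*30 = (1/(-99/2) + 23)*30 = (-2/99 + 23)*30 = (2275/99)*30 = 22750/33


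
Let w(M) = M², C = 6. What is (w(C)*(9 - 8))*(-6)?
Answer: -216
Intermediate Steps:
(w(C)*(9 - 8))*(-6) = (6²*(9 - 8))*(-6) = (36*1)*(-6) = 36*(-6) = -216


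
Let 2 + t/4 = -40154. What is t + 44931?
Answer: -115693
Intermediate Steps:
t = -160624 (t = -8 + 4*(-40154) = -8 - 160616 = -160624)
t + 44931 = -160624 + 44931 = -115693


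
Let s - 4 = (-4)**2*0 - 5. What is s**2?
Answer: 1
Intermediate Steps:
s = -1 (s = 4 + ((-4)**2*0 - 5) = 4 + (16*0 - 5) = 4 + (0 - 5) = 4 - 5 = -1)
s**2 = (-1)**2 = 1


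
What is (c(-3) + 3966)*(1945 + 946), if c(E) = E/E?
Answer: 11468597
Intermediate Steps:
c(E) = 1
(c(-3) + 3966)*(1945 + 946) = (1 + 3966)*(1945 + 946) = 3967*2891 = 11468597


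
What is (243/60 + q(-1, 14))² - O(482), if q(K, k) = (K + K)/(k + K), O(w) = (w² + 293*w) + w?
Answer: -25283537031/67600 ≈ -3.7402e+5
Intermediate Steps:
O(w) = w² + 294*w
q(K, k) = 2*K/(K + k) (q(K, k) = (2*K)/(K + k) = 2*K/(K + k))
(243/60 + q(-1, 14))² - O(482) = (243/60 + 2*(-1)/(-1 + 14))² - 482*(294 + 482) = (243*(1/60) + 2*(-1)/13)² - 482*776 = (81/20 + 2*(-1)*(1/13))² - 1*374032 = (81/20 - 2/13)² - 374032 = (1013/260)² - 374032 = 1026169/67600 - 374032 = -25283537031/67600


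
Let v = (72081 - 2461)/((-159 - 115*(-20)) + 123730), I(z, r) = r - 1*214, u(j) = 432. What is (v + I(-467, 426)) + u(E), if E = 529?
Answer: 81130544/125871 ≈ 644.55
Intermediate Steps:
I(z, r) = -214 + r (I(z, r) = r - 214 = -214 + r)
v = 69620/125871 (v = 69620/((-159 + 2300) + 123730) = 69620/(2141 + 123730) = 69620/125871 ≈ 0.55311)
(v + I(-467, 426)) + u(E) = (69620/125871 + (-214 + 426)) + 432 = (69620/125871 + 212) + 432 = 26754272/125871 + 432 = 81130544/125871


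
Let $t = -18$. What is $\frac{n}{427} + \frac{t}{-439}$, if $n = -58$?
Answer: $- \frac{17776}{187453} \approx -0.094829$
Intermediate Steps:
$\frac{n}{427} + \frac{t}{-439} = - \frac{58}{427} - \frac{18}{-439} = \left(-58\right) \frac{1}{427} - - \frac{18}{439} = - \frac{58}{427} + \frac{18}{439} = - \frac{17776}{187453}$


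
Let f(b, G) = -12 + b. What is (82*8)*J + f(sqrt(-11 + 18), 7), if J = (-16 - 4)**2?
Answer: 262388 + sqrt(7) ≈ 2.6239e+5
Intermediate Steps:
J = 400 (J = (-20)**2 = 400)
(82*8)*J + f(sqrt(-11 + 18), 7) = (82*8)*400 + (-12 + sqrt(-11 + 18)) = 656*400 + (-12 + sqrt(7)) = 262400 + (-12 + sqrt(7)) = 262388 + sqrt(7)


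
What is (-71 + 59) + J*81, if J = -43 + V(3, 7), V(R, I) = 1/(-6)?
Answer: -7017/2 ≈ -3508.5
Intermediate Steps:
V(R, I) = -1/6
J = -259/6 (J = -43 - 1/6 = -259/6 ≈ -43.167)
(-71 + 59) + J*81 = (-71 + 59) - 259/6*81 = -12 - 6993/2 = -7017/2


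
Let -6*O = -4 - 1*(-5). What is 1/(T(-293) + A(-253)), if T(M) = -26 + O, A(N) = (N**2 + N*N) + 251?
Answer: 6/769457 ≈ 7.7977e-6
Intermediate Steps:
O = -1/6 (O = -(-4 - 1*(-5))/6 = -(-4 + 5)/6 = -1/6*1 = -1/6 ≈ -0.16667)
A(N) = 251 + 2*N**2 (A(N) = (N**2 + N**2) + 251 = 2*N**2 + 251 = 251 + 2*N**2)
T(M) = -157/6 (T(M) = -26 - 1/6 = -157/6)
1/(T(-293) + A(-253)) = 1/(-157/6 + (251 + 2*(-253)**2)) = 1/(-157/6 + (251 + 2*64009)) = 1/(-157/6 + (251 + 128018)) = 1/(-157/6 + 128269) = 1/(769457/6) = 6/769457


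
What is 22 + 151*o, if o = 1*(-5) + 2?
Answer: -431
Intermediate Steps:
o = -3 (o = -5 + 2 = -3)
22 + 151*o = 22 + 151*(-3) = 22 - 453 = -431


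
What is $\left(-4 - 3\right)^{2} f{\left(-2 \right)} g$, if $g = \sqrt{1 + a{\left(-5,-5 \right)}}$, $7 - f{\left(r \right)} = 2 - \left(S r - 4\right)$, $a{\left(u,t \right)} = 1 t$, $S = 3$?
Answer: $- 490 i \approx - 490.0 i$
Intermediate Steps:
$a{\left(u,t \right)} = t$
$f{\left(r \right)} = 1 + 3 r$ ($f{\left(r \right)} = 7 - \left(2 - \left(3 r - 4\right)\right) = 7 - \left(2 - \left(-4 + 3 r\right)\right) = 7 - \left(6 - 3 r\right) = 7 + \left(-6 + 3 r\right) = 1 + 3 r$)
$g = 2 i$ ($g = \sqrt{1 - 5} = \sqrt{-4} = 2 i \approx 2.0 i$)
$\left(-4 - 3\right)^{2} f{\left(-2 \right)} g = \left(-4 - 3\right)^{2} \left(1 + 3 \left(-2\right)\right) 2 i = \left(-7\right)^{2} \left(1 - 6\right) 2 i = 49 \left(-5\right) 2 i = - 245 \cdot 2 i = - 490 i$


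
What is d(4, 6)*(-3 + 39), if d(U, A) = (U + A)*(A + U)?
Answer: 3600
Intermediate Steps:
d(U, A) = (A + U)**2 (d(U, A) = (A + U)*(A + U) = (A + U)**2)
d(4, 6)*(-3 + 39) = (6 + 4)**2*(-3 + 39) = 10**2*36 = 100*36 = 3600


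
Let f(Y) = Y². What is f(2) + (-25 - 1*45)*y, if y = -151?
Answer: 10574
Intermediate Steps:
f(2) + (-25 - 1*45)*y = 2² + (-25 - 1*45)*(-151) = 4 + (-25 - 45)*(-151) = 4 - 70*(-151) = 4 + 10570 = 10574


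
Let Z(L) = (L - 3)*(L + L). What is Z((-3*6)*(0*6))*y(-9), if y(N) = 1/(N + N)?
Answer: 0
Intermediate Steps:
y(N) = 1/(2*N)
Z(L) = 2*L*(-3 + L) (Z(L) = (-3 + L)*(2*L) = 2*L*(-3 + L))
Z((-3*6)*(0*6))*y(-9) = (2*((-3*6)*(0*6))*(-3 + (-3*6)*(0*6)))*((½)/(-9)) = (2*(-18*0)*(-3 - 18*0))*((½)*(-⅑)) = (2*0*(-3 + 0))*(-1/18) = (2*0*(-3))*(-1/18) = 0*(-1/18) = 0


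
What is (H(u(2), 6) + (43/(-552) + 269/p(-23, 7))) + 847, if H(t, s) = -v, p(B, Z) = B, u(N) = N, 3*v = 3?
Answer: 460493/552 ≈ 834.23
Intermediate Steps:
v = 1 (v = (1/3)*3 = 1)
H(t, s) = -1 (H(t, s) = -1*1 = -1)
(H(u(2), 6) + (43/(-552) + 269/p(-23, 7))) + 847 = (-1 + (43/(-552) + 269/(-23))) + 847 = (-1 + (43*(-1/552) + 269*(-1/23))) + 847 = (-1 + (-43/552 - 269/23)) + 847 = (-1 - 6499/552) + 847 = -7051/552 + 847 = 460493/552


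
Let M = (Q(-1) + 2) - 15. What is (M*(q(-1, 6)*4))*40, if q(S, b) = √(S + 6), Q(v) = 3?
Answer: -1600*√5 ≈ -3577.7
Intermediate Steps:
q(S, b) = √(6 + S)
M = -10 (M = (3 + 2) - 15 = 5 - 15 = -10)
(M*(q(-1, 6)*4))*40 = -10*√(6 - 1)*4*40 = -10*√5*4*40 = -40*√5*40 = -1600*√5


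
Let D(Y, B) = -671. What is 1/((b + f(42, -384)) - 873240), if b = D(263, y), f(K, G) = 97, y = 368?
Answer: -1/873814 ≈ -1.1444e-6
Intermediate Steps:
b = -671
1/((b + f(42, -384)) - 873240) = 1/((-671 + 97) - 873240) = 1/(-574 - 873240) = 1/(-873814) = -1/873814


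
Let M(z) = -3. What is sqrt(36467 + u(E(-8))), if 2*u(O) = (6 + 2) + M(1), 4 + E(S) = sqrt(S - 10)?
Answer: sqrt(145878)/2 ≈ 190.97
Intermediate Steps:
E(S) = -4 + sqrt(-10 + S) (E(S) = -4 + sqrt(S - 10) = -4 + sqrt(-10 + S))
u(O) = 5/2 (u(O) = ((6 + 2) - 3)/2 = (8 - 3)/2 = (1/2)*5 = 5/2)
sqrt(36467 + u(E(-8))) = sqrt(36467 + 5/2) = sqrt(72939/2) = sqrt(145878)/2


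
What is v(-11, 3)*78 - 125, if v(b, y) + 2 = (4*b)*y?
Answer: -10577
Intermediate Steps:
v(b, y) = -2 + 4*b*y (v(b, y) = -2 + (4*b)*y = -2 + 4*b*y)
v(-11, 3)*78 - 125 = (-2 + 4*(-11)*3)*78 - 125 = (-2 - 132)*78 - 125 = -134*78 - 125 = -10452 - 125 = -10577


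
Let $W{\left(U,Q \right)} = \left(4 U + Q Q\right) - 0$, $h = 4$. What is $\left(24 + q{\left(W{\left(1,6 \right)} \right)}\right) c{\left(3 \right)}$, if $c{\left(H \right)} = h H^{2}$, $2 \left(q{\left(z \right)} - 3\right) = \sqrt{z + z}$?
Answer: $972 + 72 \sqrt{5} \approx 1133.0$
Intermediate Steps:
$W{\left(U,Q \right)} = Q^{2} + 4 U$ ($W{\left(U,Q \right)} = \left(4 U + Q^{2}\right) + 0 = \left(Q^{2} + 4 U\right) + 0 = Q^{2} + 4 U$)
$q{\left(z \right)} = 3 + \frac{\sqrt{2} \sqrt{z}}{2}$ ($q{\left(z \right)} = 3 + \frac{\sqrt{z + z}}{2} = 3 + \frac{\sqrt{2 z}}{2} = 3 + \frac{\sqrt{2} \sqrt{z}}{2}$)
$c{\left(H \right)} = 4 H^{2}$
$\left(24 + q{\left(W{\left(1,6 \right)} \right)}\right) c{\left(3 \right)} = \left(24 + \left(3 + \frac{\sqrt{2} \sqrt{6^{2} + 4 \cdot 1}}{2}\right)\right) 4 \cdot 3^{2} = \left(24 + \left(3 + \frac{\sqrt{2} \sqrt{36 + 4}}{2}\right)\right) 4 \cdot 9 = \left(24 + \left(3 + \frac{\sqrt{2} \sqrt{40}}{2}\right)\right) 36 = \left(24 + \left(3 + \frac{\sqrt{2} \cdot 2 \sqrt{10}}{2}\right)\right) 36 = \left(24 + \left(3 + 2 \sqrt{5}\right)\right) 36 = \left(27 + 2 \sqrt{5}\right) 36 = 972 + 72 \sqrt{5}$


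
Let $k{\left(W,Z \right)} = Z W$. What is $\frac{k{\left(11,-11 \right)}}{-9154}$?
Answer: $\frac{121}{9154} \approx 0.013218$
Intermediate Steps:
$k{\left(W,Z \right)} = W Z$
$\frac{k{\left(11,-11 \right)}}{-9154} = \frac{11 \left(-11\right)}{-9154} = \left(-121\right) \left(- \frac{1}{9154}\right) = \frac{121}{9154}$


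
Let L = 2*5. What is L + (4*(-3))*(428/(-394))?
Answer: 4538/197 ≈ 23.036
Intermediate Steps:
L = 10
L + (4*(-3))*(428/(-394)) = 10 + (4*(-3))*(428/(-394)) = 10 - 5136*(-1)/394 = 10 - 12*(-214/197) = 10 + 2568/197 = 4538/197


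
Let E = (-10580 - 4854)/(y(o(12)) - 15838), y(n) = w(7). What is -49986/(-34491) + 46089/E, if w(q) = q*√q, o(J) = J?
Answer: 4196289740781/88722349 - 322623*√7/15434 ≈ 47242.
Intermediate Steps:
w(q) = q^(3/2)
y(n) = 7*√7 (y(n) = 7^(3/2) = 7*√7)
E = -15434/(-15838 + 7*√7) (E = (-10580 - 4854)/(7*√7 - 15838) = -15434/(-15838 + 7*√7) ≈ 0.97563)
-49986/(-34491) + 46089/E = -49986/(-34491) + 46089/(244443692/250841901 + 108038*√7/250841901) = -49986*(-1/34491) + 46089/(244443692/250841901 + 108038*√7/250841901) = 16662/11497 + 46089/(244443692/250841901 + 108038*√7/250841901)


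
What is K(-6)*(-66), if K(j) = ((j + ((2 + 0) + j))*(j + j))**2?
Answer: -950400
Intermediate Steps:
K(j) = 4*j**2*(2 + 2*j)**2 (K(j) = ((j + (2 + j))*(2*j))**2 = ((2 + 2*j)*(2*j))**2 = (2*j*(2 + 2*j))**2 = 4*j**2*(2 + 2*j)**2)
K(-6)*(-66) = (16*(-6)**2*(1 - 6)**2)*(-66) = (16*36*(-5)**2)*(-66) = (16*36*25)*(-66) = 14400*(-66) = -950400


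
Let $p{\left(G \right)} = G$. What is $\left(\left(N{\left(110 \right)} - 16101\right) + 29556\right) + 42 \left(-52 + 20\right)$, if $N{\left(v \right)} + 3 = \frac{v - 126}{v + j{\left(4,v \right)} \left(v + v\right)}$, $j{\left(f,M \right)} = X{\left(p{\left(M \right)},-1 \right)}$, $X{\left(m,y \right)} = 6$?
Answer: $\frac{8657212}{715} \approx 12108.0$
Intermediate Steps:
$j{\left(f,M \right)} = 6$
$N{\left(v \right)} = -3 + \frac{-126 + v}{13 v}$ ($N{\left(v \right)} = -3 + \frac{v - 126}{v + 6 \left(v + v\right)} = -3 + \frac{-126 + v}{v + 6 \cdot 2 v} = -3 + \frac{-126 + v}{v + 12 v} = -3 + \frac{-126 + v}{13 v}$)
$\left(\left(N{\left(110 \right)} - 16101\right) + 29556\right) + 42 \left(-52 + 20\right) = \left(\left(\frac{2 \left(-63 - 2090\right)}{13 \cdot 110} - 16101\right) + 29556\right) + 42 \left(-52 + 20\right) = \left(\left(\frac{2}{13} \cdot \frac{1}{110} \left(-63 - 2090\right) - 16101\right) + 29556\right) + 42 \left(-32\right) = \left(\left(\frac{2}{13} \cdot \frac{1}{110} \left(-2153\right) - 16101\right) + 29556\right) - 1344 = \left(\left(- \frac{2153}{715} - 16101\right) + 29556\right) - 1344 = \left(- \frac{11514368}{715} + 29556\right) - 1344 = \frac{9618172}{715} - 1344 = \frac{8657212}{715}$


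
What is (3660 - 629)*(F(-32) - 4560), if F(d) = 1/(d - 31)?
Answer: -124392673/9 ≈ -1.3821e+7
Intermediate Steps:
F(d) = 1/(-31 + d)
(3660 - 629)*(F(-32) - 4560) = (3660 - 629)*(1/(-31 - 32) - 4560) = 3031*(1/(-63) - 4560) = 3031*(-1/63 - 4560) = 3031*(-287281/63) = -124392673/9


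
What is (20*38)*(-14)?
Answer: -10640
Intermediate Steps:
(20*38)*(-14) = 760*(-14) = -10640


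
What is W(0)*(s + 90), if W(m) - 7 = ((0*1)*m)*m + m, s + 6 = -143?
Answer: -413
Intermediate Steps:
s = -149 (s = -6 - 143 = -149)
W(m) = 7 + m (W(m) = 7 + (((0*1)*m)*m + m) = 7 + ((0*m)*m + m) = 7 + (0*m + m) = 7 + (0 + m) = 7 + m)
W(0)*(s + 90) = (7 + 0)*(-149 + 90) = 7*(-59) = -413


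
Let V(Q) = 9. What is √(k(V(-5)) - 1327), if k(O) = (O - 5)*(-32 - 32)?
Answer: I*√1583 ≈ 39.787*I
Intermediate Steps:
k(O) = 320 - 64*O (k(O) = (-5 + O)*(-64) = 320 - 64*O)
√(k(V(-5)) - 1327) = √((320 - 64*9) - 1327) = √((320 - 576) - 1327) = √(-256 - 1327) = √(-1583) = I*√1583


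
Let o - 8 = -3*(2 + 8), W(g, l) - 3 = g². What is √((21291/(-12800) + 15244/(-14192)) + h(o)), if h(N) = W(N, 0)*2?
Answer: √19562476471242/141920 ≈ 31.165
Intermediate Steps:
W(g, l) = 3 + g²
o = -22 (o = 8 - 3*(2 + 8) = 8 - 3*10 = 8 - 30 = -22)
h(N) = 6 + 2*N² (h(N) = (3 + N²)*2 = 6 + 2*N²)
√((21291/(-12800) + 15244/(-14192)) + h(o)) = √((21291/(-12800) + 15244/(-14192)) + (6 + 2*(-22)²)) = √((21291*(-1/12800) + 15244*(-1/14192)) + (6 + 2*484)) = √((-21291/12800 - 3811/3548) + (6 + 968)) = √(-31080317/11353600 + 974) = √(11027326083/11353600) = √19562476471242/141920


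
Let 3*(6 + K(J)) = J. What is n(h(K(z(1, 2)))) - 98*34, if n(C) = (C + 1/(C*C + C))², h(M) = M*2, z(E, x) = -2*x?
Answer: -91297163207/29289744 ≈ -3117.0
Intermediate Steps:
K(J) = -6 + J/3
h(M) = 2*M
n(C) = (C + 1/(C + C²))² (n(C) = (C + 1/(C² + C))² = (C + 1/(C + C²))²)
n(h(K(z(1, 2)))) - 98*34 = (1 + (2*(-6 + (-2*2)/3))² + (2*(-6 + (-2*2)/3))³)²/((2*(-6 + (-2*2)/3))²*(1 + 2*(-6 + (-2*2)/3))²) - 98*34 = (1 + (2*(-6 + (⅓)*(-4)))² + (2*(-6 + (⅓)*(-4)))³)²/((2*(-6 + (⅓)*(-4)))²*(1 + 2*(-6 + (⅓)*(-4)))²) - 3332 = (1 + (2*(-6 - 4/3))² + (2*(-6 - 4/3))³)²/((2*(-6 - 4/3))²*(1 + 2*(-6 - 4/3))²) - 3332 = (1 + (2*(-22/3))² + (2*(-22/3))³)²/((2*(-22/3))²*(1 + 2*(-22/3))²) - 3332 = (1 + (-44/3)² + (-44/3)³)²/((-44/3)²*(1 - 44/3)²) - 3332 = 9*(1 + 1936/9 - 85184/27)²/(1936*(-41/3)²) - 3332 = (9/1936)*(9/1681)*(-79349/27)² - 3332 = (9/1936)*(9/1681)*(6296263801/729) - 3332 = 6296263801/29289744 - 3332 = -91297163207/29289744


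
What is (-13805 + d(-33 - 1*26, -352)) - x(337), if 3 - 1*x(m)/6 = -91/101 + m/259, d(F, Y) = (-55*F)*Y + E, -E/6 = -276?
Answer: -30198069905/26159 ≈ -1.1544e+6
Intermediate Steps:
E = 1656 (E = -6*(-276) = 1656)
d(F, Y) = 1656 - 55*F*Y (d(F, Y) = (-55*F)*Y + 1656 = -55*F*Y + 1656 = 1656 - 55*F*Y)
x(m) = 2364/101 - 6*m/259 (x(m) = 18 - 6*(-91/101 + m/259) = 18 + (546/101 - 6*m/259) = 2364/101 - 6*m/259)
(-13805 + d(-33 - 1*26, -352)) - x(337) = (-13805 + (1656 - 55*(-33 - 1*26)*(-352))) - (2364/101 - 6/259*337) = (-13805 + (1656 - 55*(-33 - 26)*(-352))) - (2364/101 - 2022/259) = (-13805 + (1656 - 55*(-59)*(-352))) - 1*408054/26159 = (-13805 + (1656 - 1142240)) - 408054/26159 = (-13805 - 1140584) - 408054/26159 = -1154389 - 408054/26159 = -30198069905/26159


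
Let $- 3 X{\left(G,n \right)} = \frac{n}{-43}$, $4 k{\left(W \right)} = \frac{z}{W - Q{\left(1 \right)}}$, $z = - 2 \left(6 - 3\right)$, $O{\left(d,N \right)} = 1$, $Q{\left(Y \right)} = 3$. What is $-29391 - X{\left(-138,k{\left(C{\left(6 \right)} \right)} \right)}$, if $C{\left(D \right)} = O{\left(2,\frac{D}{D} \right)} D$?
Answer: $- \frac{7582877}{258} \approx -29391.0$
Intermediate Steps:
$z = -6$ ($z = \left(-2\right) 3 = -6$)
$C{\left(D \right)} = D$ ($C{\left(D \right)} = 1 D = D$)
$k{\left(W \right)} = - \frac{3}{2 \left(-3 + W\right)}$ ($k{\left(W \right)} = \frac{\left(-6\right) \frac{1}{W - 3}}{4} = \frac{\left(-6\right) \frac{1}{-3 + W}}{4} = - \frac{3}{2 \left(-3 + W\right)}$)
$X{\left(G,n \right)} = \frac{n}{129}$ ($X{\left(G,n \right)} = - \frac{n \frac{1}{-43}}{3} = - \frac{n \left(- \frac{1}{43}\right)}{3} = - \frac{\left(- \frac{1}{43}\right) n}{3} = \frac{n}{129}$)
$-29391 - X{\left(-138,k{\left(C{\left(6 \right)} \right)} \right)} = -29391 - \frac{\left(-3\right) \frac{1}{-6 + 2 \cdot 6}}{129} = -29391 - \frac{\left(-3\right) \frac{1}{-6 + 12}}{129} = -29391 - \frac{\left(-3\right) \frac{1}{6}}{129} = -29391 - \frac{1}{129} \left(- \frac{1}{2}\right) = -29391 - - \frac{1}{258} = -29391 + \frac{1}{258} = - \frac{7582877}{258}$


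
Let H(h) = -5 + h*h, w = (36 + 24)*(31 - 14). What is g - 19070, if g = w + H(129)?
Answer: -1414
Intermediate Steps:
w = 1020 (w = 60*17 = 1020)
H(h) = -5 + h²
g = 17656 (g = 1020 + (-5 + 129²) = 1020 + (-5 + 16641) = 1020 + 16636 = 17656)
g - 19070 = 17656 - 19070 = -1414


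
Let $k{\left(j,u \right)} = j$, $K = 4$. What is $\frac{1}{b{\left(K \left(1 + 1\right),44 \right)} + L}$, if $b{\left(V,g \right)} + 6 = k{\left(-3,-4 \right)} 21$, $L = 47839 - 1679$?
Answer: $\frac{1}{46091} \approx 2.1696 \cdot 10^{-5}$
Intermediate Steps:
$L = 46160$
$b{\left(V,g \right)} = -69$ ($b{\left(V,g \right)} = -6 - 63 = -69$)
$\frac{1}{b{\left(K \left(1 + 1\right),44 \right)} + L} = \frac{1}{-69 + 46160} = \frac{1}{46091}$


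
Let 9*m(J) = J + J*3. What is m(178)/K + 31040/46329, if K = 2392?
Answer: 29217307/41557113 ≈ 0.70306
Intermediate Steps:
m(J) = 4*J/9 (m(J) = (J + J*3)/9 = (J + 3*J)/9 = (4*J)/9 = 4*J/9)
m(178)/K + 31040/46329 = ((4/9)*178)/2392 + 31040/46329 = (712/9)*(1/2392) + 31040*(1/46329) = 89/2691 + 31040/46329 = 29217307/41557113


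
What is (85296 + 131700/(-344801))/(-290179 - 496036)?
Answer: -29410014396/271087718215 ≈ -0.10849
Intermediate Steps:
(85296 + 131700/(-344801))/(-290179 - 496036) = (85296 + 131700*(-1/344801))/(-786215) = (85296 - 131700/344801)*(-1/786215) = (29410014396/344801)*(-1/786215) = -29410014396/271087718215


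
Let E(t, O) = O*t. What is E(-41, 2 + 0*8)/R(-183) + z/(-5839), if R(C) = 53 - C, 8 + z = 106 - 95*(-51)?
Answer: -822673/689002 ≈ -1.1940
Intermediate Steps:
z = 4943 (z = -8 + (106 - 95*(-51)) = -8 + (106 + 4845) = -8 + 4951 = 4943)
E(-41, 2 + 0*8)/R(-183) + z/(-5839) = ((2 + 0*8)*(-41))/(53 - 1*(-183)) + 4943/(-5839) = ((2 + 0)*(-41))/(53 + 183) + 4943*(-1/5839) = (2*(-41))/236 - 4943/5839 = -82*1/236 - 4943/5839 = -41/118 - 4943/5839 = -822673/689002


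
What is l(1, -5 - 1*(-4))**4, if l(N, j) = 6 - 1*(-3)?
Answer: 6561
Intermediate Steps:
l(N, j) = 9 (l(N, j) = 6 + 3 = 9)
l(1, -5 - 1*(-4))**4 = 9**4 = 6561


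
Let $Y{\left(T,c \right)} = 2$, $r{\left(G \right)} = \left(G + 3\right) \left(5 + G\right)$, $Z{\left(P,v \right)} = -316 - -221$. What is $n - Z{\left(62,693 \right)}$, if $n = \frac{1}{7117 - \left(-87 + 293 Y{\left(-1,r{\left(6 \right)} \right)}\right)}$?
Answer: $\frac{628711}{6618} \approx 95.0$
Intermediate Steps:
$Z{\left(P,v \right)} = -95$ ($Z{\left(P,v \right)} = -316 + 221 = -95$)
$r{\left(G \right)} = \left(3 + G\right) \left(5 + G\right)$
$n = \frac{1}{6618}$ ($n = \frac{1}{7117 + \left(87 - 586\right)} = \frac{1}{7117 - 499} = \frac{1}{6618} \approx 0.0001511$)
$n - Z{\left(62,693 \right)} = \frac{1}{6618} - -95 = \frac{1}{6618} + 95 = \frac{628711}{6618}$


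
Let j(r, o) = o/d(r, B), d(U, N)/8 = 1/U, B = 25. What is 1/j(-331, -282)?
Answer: 4/46671 ≈ 8.5706e-5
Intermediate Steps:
d(U, N) = 8/U
j(r, o) = o*r/8 (j(r, o) = o/((8/r)) = o*(r/8) = o*r/8)
1/j(-331, -282) = 1/((1/8)*(-282)*(-331)) = 1/(46671/4) = 4/46671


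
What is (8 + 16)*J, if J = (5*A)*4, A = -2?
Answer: -960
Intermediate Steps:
J = -40 (J = (5*(-2))*4 = -10*4 = -40)
(8 + 16)*J = (8 + 16)*(-40) = 24*(-40) = -960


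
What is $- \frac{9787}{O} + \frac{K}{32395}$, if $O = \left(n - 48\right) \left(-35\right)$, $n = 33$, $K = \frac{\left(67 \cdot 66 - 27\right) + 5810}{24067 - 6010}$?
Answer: $- \frac{29358790024}{1574882925} \approx -18.642$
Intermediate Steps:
$K = \frac{785}{1389}$ ($K = \frac{\left(4422 - 27\right) + 5810}{18057} = \left(4395 + 5810\right) \frac{1}{18057} = 10205 \cdot \frac{1}{18057} = \frac{785}{1389} \approx 0.56516$)
$O = 525$ ($O = \left(33 - 48\right) \left(-35\right) = \left(-15\right) \left(-35\right) = 525$)
$- \frac{9787}{O} + \frac{K}{32395} = - \frac{9787}{525} + \frac{785}{1389 \cdot 32395} = \left(-9787\right) \frac{1}{525} + \frac{785}{1389} \cdot \frac{1}{32395} = - \frac{9787}{525} + \frac{157}{8999331} = - \frac{29358790024}{1574882925}$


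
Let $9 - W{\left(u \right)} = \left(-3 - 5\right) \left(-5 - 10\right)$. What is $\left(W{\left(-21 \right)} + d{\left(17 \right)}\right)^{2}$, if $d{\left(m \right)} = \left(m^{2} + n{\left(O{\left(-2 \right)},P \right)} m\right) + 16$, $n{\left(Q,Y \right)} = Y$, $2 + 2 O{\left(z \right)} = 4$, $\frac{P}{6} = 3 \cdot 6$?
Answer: $4120900$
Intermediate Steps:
$P = 108$ ($P = 6 \cdot 3 \cdot 6 = 6 \cdot 18 = 108$)
$W{\left(u \right)} = -111$ ($W{\left(u \right)} = 9 - \left(-3 - 5\right) \left(-5 - 10\right) = 9 - \left(-8\right) \left(-15\right) = 9 - 120 = -111$)
$O{\left(z \right)} = 1$ ($O{\left(z \right)} = -1 + \frac{1}{2} \cdot 4 = -1 + 2 = 1$)
$d{\left(m \right)} = 16 + m^{2} + 108 m$ ($d{\left(m \right)} = \left(m^{2} + 108 m\right) + 16 = 16 + m^{2} + 108 m$)
$\left(W{\left(-21 \right)} + d{\left(17 \right)}\right)^{2} = \left(-111 + \left(16 + 17^{2} + 108 \cdot 17\right)\right)^{2} = \left(-111 + \left(16 + 289 + 1836\right)\right)^{2} = \left(-111 + 2141\right)^{2} = 2030^{2} = 4120900$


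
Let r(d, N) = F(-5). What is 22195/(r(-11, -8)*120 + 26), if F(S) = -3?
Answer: -22195/334 ≈ -66.452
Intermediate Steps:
r(d, N) = -3
22195/(r(-11, -8)*120 + 26) = 22195/(-3*120 + 26) = 22195/(-360 + 26) = 22195/(-334) = 22195*(-1/334) = -22195/334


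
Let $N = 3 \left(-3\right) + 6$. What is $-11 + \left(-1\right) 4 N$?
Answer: $1$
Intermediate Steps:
$N = -3$ ($N = -9 + 6 = -3$)
$-11 + \left(-1\right) 4 N = -11 + \left(-1\right) 4 \left(-3\right) = -11 - -12 = -11 + 12 = 1$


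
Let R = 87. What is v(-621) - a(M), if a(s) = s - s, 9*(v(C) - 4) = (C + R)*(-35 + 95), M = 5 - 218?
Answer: -3556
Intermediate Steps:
M = -213
v(C) = 584 + 20*C/3 (v(C) = 4 + ((C + 87)*(-35 + 95))/9 = 4 + ((87 + C)*60)/9 = 4 + (5220 + 60*C)/9 = 4 + (580 + 20*C/3) = 584 + 20*C/3)
a(s) = 0
v(-621) - a(M) = (584 + (20/3)*(-621)) - 1*0 = (584 - 4140) + 0 = -3556 + 0 = -3556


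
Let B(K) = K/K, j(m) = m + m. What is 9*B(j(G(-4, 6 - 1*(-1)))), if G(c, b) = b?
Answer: 9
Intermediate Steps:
j(m) = 2*m
B(K) = 1
9*B(j(G(-4, 6 - 1*(-1)))) = 9*1 = 9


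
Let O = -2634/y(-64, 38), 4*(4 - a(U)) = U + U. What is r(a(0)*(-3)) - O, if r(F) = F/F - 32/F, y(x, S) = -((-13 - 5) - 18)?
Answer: 461/6 ≈ 76.833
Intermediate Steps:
a(U) = 4 - U/2 (a(U) = 4 - (U + U)/4 = 4 - U/2)
y(x, S) = 36 (y(x, S) = -(-18 - 18) = -1*(-36) = 36)
r(F) = 1 - 32/F
O = -439/6 (O = -2634/36 = -2634*1/36 = -439/6 ≈ -73.167)
r(a(0)*(-3)) - O = (-32 + (4 - ½*0)*(-3))/(((4 - ½*0)*(-3))) - 1*(-439/6) = (-32 + (4 + 0)*(-3))/(((4 + 0)*(-3))) + 439/6 = (-32 + 4*(-3))/((4*(-3))) + 439/6 = (-32 - 12)/(-12) + 439/6 = -1/12*(-44) + 439/6 = 11/3 + 439/6 = 461/6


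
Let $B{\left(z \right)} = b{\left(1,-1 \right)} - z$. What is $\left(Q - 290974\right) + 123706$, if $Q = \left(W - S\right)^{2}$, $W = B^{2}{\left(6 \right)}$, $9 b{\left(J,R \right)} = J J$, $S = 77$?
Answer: $- \frac{1085694164}{6561} \approx -1.6548 \cdot 10^{5}$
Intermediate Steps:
$b{\left(J,R \right)} = \frac{J^{2}}{9}$ ($b{\left(J,R \right)} = \frac{J J}{9} = \frac{J^{2}}{9}$)
$B{\left(z \right)} = \frac{1}{9} - z$ ($B{\left(z \right)} = \frac{1^{2}}{9} - z = \frac{1}{9} \cdot 1 - z = \frac{1}{9} - z$)
$W = \frac{2809}{81}$ ($W = \left(\frac{1}{9} - 6\right)^{2} = \left(- \frac{53}{9}\right)^{2} = \frac{2809}{81} \approx 34.679$)
$Q = \frac{11751184}{6561}$ ($Q = \left(\frac{2809}{81} - 77\right)^{2} = \left(- \frac{3428}{81}\right)^{2} = \frac{11751184}{6561} \approx 1791.1$)
$\left(Q - 290974\right) + 123706 = \left(\frac{11751184}{6561} - 290974\right) + 123706 = - \frac{1897329230}{6561} + 123706 = - \frac{1085694164}{6561}$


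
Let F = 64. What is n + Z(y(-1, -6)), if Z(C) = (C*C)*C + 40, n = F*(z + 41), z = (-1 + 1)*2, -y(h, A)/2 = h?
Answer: 2672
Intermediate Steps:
y(h, A) = -2*h
z = 0 (z = 0*2 = 0)
n = 2624 (n = 64*(0 + 41) = 64*41 = 2624)
Z(C) = 40 + C³ (Z(C) = C²*C + 40 = C³ + 40 = 40 + C³)
n + Z(y(-1, -6)) = 2624 + (40 + (-2*(-1))³) = 2624 + (40 + 2³) = 2624 + (40 + 8) = 2624 + 48 = 2672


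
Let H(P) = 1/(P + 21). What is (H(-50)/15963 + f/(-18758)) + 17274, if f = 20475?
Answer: 149990763071401/8683584666 ≈ 17273.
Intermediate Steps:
H(P) = 1/(21 + P)
(H(-50)/15963 + f/(-18758)) + 17274 = (1/((21 - 50)*15963) + 20475/(-18758)) + 17274 = ((1/15963)/(-29) + 20475*(-1/18758)) + 17274 = (-1/29*1/15963 - 20475/18758) + 17274 = (-1/462927 - 20475/18758) + 17274 = -9478449083/8683584666 + 17274 = 149990763071401/8683584666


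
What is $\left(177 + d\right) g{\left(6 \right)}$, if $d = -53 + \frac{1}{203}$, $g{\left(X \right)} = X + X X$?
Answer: $\frac{151038}{29} \approx 5208.2$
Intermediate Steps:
$g{\left(X \right)} = X + X^{2}$
$d = - \frac{10758}{203}$ ($d = -53 + \frac{1}{203} = - \frac{10758}{203} \approx -52.995$)
$\left(177 + d\right) g{\left(6 \right)} = \left(177 - \frac{10758}{203}\right) 6 \left(1 + 6\right) = \frac{25173 \cdot 6 \cdot 7}{203} = \frac{25173}{203} \cdot 42 = \frac{151038}{29}$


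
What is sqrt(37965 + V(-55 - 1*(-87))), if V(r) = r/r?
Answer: sqrt(37966) ≈ 194.85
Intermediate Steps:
V(r) = 1
sqrt(37965 + V(-55 - 1*(-87))) = sqrt(37965 + 1) = sqrt(37966)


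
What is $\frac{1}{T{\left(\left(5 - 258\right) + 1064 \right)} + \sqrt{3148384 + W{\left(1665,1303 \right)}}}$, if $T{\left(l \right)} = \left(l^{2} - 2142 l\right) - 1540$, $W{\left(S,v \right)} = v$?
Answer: $- \frac{1080981}{1168516772674} - \frac{\sqrt{3149687}}{1168516772674} \approx -9.2661 \cdot 10^{-7}$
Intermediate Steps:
$T{\left(l \right)} = -1540 + l^{2} - 2142 l$
$\frac{1}{T{\left(\left(5 - 258\right) + 1064 \right)} + \sqrt{3148384 + W{\left(1665,1303 \right)}}} = \frac{1}{\left(-1540 + \left(\left(5 - 258\right) + 1064\right)^{2} - 2142 \left(\left(5 - 258\right) + 1064\right)\right) + \sqrt{3148384 + 1303}} = \frac{1}{\left(-1540 + \left(-253 + 1064\right)^{2} - 2142 \left(-253 + 1064\right)\right) + \sqrt{3149687}} = \frac{1}{\left(-1540 + 811^{2} - 1737162\right) + \sqrt{3149687}} = \frac{1}{\left(-1540 + 657721 - 1737162\right) + \sqrt{3149687}} = \frac{1}{-1080981 + \sqrt{3149687}}$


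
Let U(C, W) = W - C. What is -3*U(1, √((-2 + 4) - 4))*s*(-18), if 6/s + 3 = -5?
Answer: 81/2 - 81*I*√2/2 ≈ 40.5 - 57.276*I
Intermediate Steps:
s = -¾ (s = 6/(-3 - 5) = 6/(-8) = 6*(-⅛) = -¾ ≈ -0.75000)
-3*U(1, √((-2 + 4) - 4))*s*(-18) = -3*(√((-2 + 4) - 4) - 1*1)*(-3)/4*(-18) = -3*(√(2 - 4) - 1)*(-3)/4*(-18) = -3*(√(-2) - 1)*(-3)/4*(-18) = -3*(I*√2 - 1)*(-3)/4*(-18) = -3*(-1 + I*√2)*(-3)/4*(-18) = -3*(¾ - 3*I*√2/4)*(-18) = (-9/4 + 9*I*√2/4)*(-18) = 81/2 - 81*I*√2/2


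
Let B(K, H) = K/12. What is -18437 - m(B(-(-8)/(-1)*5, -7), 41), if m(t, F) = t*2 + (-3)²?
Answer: -55318/3 ≈ -18439.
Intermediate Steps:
B(K, H) = K/12 (B(K, H) = K*(1/12) = K/12)
m(t, F) = 9 + 2*t (m(t, F) = 2*t + 9 = 9 + 2*t)
-18437 - m(B(-(-8)/(-1)*5, -7), 41) = -18437 - (9 + 2*((-(-8)/(-1)*5)/12)) = -18437 - (9 + 2*((-(-8)*(-1)*5)/12)) = -18437 - (9 + 2*((-2*4*5)/12)) = -18437 - (9 + 2*((-8*5)/12)) = -18437 - (9 + 2*((1/12)*(-40))) = -18437 - (9 + 2*(-10/3)) = -18437 - (9 - 20/3) = -18437 - 1*7/3 = -18437 - 7/3 = -55318/3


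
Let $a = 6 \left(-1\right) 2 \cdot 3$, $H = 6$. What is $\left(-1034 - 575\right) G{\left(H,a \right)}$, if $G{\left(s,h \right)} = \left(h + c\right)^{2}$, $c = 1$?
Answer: $-1971025$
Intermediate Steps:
$a = -36$ ($a = \left(-6\right) 2 \cdot 3 = \left(-12\right) 3 = -36$)
$G{\left(s,h \right)} = \left(1 + h\right)^{2}$ ($G{\left(s,h \right)} = \left(h + 1\right)^{2} = \left(1 + h\right)^{2}$)
$\left(-1034 - 575\right) G{\left(H,a \right)} = \left(-1034 - 575\right) \left(1 - 36\right)^{2} = \left(-1034 - 575\right) \left(-35\right)^{2} = \left(-1609\right) 1225 = -1971025$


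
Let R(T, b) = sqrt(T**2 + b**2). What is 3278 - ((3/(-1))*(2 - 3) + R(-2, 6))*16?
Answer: 3230 - 32*sqrt(10) ≈ 3128.8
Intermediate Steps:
3278 - ((3/(-1))*(2 - 3) + R(-2, 6))*16 = 3278 - ((3/(-1))*(2 - 3) + sqrt((-2)**2 + 6**2))*16 = 3278 - ((3*(-1))*(-1) + sqrt(4 + 36))*16 = 3278 - (-3*(-1) + sqrt(40))*16 = 3278 - (3 + 2*sqrt(10))*16 = 3278 - (48 + 32*sqrt(10)) = 3278 + (-48 - 32*sqrt(10)) = 3230 - 32*sqrt(10)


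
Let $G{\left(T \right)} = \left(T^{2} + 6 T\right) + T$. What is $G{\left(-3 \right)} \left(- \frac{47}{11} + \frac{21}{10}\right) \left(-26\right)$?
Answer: $- \frac{37284}{55} \approx -677.89$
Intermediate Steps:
$G{\left(T \right)} = T^{2} + 7 T$
$G{\left(-3 \right)} \left(- \frac{47}{11} + \frac{21}{10}\right) \left(-26\right) = - 3 \left(7 - 3\right) \left(- \frac{47}{11} + \frac{21}{10}\right) \left(-26\right) = \left(-3\right) 4 \left(\left(-47\right) \frac{1}{11} + 21 \cdot \frac{1}{10}\right) \left(-26\right) = - 12 \left(- \frac{47}{11} + \frac{21}{10}\right) \left(-26\right) = \left(-12\right) \left(- \frac{239}{110}\right) \left(-26\right) = \frac{1434}{55} \left(-26\right) = - \frac{37284}{55}$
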